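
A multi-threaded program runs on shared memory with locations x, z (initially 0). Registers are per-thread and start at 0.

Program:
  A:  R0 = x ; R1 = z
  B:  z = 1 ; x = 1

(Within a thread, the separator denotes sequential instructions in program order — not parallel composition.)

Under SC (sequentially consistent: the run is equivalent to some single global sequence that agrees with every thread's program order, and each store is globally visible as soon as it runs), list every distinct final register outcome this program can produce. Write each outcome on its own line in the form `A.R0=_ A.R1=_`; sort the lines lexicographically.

outcome vector order: (A.R0,A.R1)
|SC outcomes| = 3

A.R0=0 A.R1=0
A.R0=0 A.R1=1
A.R0=1 A.R1=1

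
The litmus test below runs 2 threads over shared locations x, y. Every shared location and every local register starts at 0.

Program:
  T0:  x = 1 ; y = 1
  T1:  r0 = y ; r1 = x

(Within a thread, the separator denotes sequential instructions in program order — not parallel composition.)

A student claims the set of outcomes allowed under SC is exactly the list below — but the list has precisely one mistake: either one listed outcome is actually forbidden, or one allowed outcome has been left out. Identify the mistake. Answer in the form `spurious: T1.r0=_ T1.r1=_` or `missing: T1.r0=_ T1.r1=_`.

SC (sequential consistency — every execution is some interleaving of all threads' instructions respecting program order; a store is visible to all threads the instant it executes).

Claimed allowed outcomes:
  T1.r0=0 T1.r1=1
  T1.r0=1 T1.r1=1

missing: T1.r0=0 T1.r1=0

outcome vector order: (T1.r0,T1.r1)
[SC] allowed = {0/0; 0/1; 1/1}
SC∖claimed = {0/0}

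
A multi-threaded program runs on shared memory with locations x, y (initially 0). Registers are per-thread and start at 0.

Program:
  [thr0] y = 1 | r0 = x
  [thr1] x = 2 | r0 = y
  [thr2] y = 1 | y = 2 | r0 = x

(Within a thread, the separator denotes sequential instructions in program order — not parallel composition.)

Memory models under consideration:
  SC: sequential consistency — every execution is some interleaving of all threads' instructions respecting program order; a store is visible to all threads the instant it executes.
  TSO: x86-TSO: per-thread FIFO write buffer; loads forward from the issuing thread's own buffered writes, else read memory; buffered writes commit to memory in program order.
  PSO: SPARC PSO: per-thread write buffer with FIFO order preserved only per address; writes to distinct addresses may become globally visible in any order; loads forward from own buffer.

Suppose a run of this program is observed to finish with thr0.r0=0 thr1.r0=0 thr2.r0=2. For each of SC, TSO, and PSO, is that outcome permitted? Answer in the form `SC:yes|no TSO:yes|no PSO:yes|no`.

SC:no TSO:yes PSO:yes

outcome vector order: (thr0.r0,thr1.r0,thr2.r0)
SC (9): 0/1/0 0/1/2 0/2/0 0/2/2 2/0/2 2/1/0 2/1/2 2/2/0 2/2/2
TSO (12): 0/0/0 0/0/2 0/1/0 0/1/2 0/2/0 0/2/2 2/0/0 2/0/2 2/1/0 2/1/2 2/2/0 2/2/2
PSO (12): 0/0/0 0/0/2 0/1/0 0/1/2 0/2/0 0/2/2 2/0/0 2/0/2 2/1/0 2/1/2 2/2/0 2/2/2
target 0/0/2 ∈ {TSO,PSO}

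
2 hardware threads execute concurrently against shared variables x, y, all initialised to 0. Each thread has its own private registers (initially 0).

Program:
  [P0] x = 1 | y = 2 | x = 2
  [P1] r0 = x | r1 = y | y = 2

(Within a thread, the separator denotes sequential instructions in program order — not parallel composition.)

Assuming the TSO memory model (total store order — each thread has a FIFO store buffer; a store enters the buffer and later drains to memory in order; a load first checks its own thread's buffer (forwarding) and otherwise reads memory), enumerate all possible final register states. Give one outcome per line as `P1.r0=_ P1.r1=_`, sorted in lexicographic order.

P1.r0=0 P1.r1=0
P1.r0=0 P1.r1=2
P1.r0=1 P1.r1=0
P1.r0=1 P1.r1=2
P1.r0=2 P1.r1=2

outcome vector order: (P1.r0,P1.r1)
|TSO outcomes| = 5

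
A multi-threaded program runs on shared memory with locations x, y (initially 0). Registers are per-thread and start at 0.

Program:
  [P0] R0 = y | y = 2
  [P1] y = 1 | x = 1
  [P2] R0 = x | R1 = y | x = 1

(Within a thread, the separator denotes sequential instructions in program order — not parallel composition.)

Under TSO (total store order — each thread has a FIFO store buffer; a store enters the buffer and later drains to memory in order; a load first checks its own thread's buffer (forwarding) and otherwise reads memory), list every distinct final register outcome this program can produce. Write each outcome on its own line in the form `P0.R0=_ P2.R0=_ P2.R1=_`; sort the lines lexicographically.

outcome vector order: (P0.R0,P2.R0,P2.R1)
|TSO outcomes| = 10

P0.R0=0 P2.R0=0 P2.R1=0
P0.R0=0 P2.R0=0 P2.R1=1
P0.R0=0 P2.R0=0 P2.R1=2
P0.R0=0 P2.R0=1 P2.R1=1
P0.R0=0 P2.R0=1 P2.R1=2
P0.R0=1 P2.R0=0 P2.R1=0
P0.R0=1 P2.R0=0 P2.R1=1
P0.R0=1 P2.R0=0 P2.R1=2
P0.R0=1 P2.R0=1 P2.R1=1
P0.R0=1 P2.R0=1 P2.R1=2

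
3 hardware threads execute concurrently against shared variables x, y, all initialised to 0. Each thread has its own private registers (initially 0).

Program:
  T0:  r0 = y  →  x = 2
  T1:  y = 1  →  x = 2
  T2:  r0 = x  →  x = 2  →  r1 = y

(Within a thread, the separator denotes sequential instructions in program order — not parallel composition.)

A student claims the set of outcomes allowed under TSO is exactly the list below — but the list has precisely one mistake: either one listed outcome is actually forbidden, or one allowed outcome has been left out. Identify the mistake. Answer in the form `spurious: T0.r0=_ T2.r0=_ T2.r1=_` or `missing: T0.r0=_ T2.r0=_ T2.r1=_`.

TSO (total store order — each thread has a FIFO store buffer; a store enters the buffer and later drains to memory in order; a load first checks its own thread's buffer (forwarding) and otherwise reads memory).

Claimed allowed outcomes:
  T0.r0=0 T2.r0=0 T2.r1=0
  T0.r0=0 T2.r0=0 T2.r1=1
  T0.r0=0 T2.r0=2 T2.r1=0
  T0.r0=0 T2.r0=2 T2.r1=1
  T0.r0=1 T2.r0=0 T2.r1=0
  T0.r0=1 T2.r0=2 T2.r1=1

outcome vector order: (T0.r0,T2.r0,T2.r1)
under TSO → 000, 001, 020, 021, 100, 101, 121
TSO∖claimed = {101}

missing: T0.r0=1 T2.r0=0 T2.r1=1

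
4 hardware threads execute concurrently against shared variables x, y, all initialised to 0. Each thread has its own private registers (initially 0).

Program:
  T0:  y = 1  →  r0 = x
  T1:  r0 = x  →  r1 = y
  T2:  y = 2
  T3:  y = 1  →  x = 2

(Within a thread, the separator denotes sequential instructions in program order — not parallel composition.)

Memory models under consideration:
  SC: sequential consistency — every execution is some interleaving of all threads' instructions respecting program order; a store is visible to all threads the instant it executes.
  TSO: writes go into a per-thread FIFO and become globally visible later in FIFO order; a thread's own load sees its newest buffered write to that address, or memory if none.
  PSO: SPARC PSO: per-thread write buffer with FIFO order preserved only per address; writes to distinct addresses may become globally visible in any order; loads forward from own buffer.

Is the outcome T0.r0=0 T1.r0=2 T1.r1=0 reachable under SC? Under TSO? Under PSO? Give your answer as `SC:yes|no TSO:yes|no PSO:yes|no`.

SC:no TSO:no PSO:yes

outcome vector order: (T0.r0,T1.r0,T1.r1)
SC: 10 outcomes — {<0 0 0> <0 0 1> <0 0 2> <0 2 1> <0 2 2> <2 0 0> <2 0 1> <2 0 2> <2 2 1> <2 2 2>}
TSO: 10 outcomes — {<0 0 0> <0 0 1> <0 0 2> <0 2 1> <0 2 2> <2 0 0> <2 0 1> <2 0 2> <2 2 1> <2 2 2>}
PSO: 12 outcomes — {<0 0 0> <0 0 1> <0 0 2> <0 2 0> <0 2 1> <0 2 2> <2 0 0> <2 0 1> <2 0 2> <2 2 0> <2 2 1> <2 2 2>}
target <0 2 0> ∈ {PSO}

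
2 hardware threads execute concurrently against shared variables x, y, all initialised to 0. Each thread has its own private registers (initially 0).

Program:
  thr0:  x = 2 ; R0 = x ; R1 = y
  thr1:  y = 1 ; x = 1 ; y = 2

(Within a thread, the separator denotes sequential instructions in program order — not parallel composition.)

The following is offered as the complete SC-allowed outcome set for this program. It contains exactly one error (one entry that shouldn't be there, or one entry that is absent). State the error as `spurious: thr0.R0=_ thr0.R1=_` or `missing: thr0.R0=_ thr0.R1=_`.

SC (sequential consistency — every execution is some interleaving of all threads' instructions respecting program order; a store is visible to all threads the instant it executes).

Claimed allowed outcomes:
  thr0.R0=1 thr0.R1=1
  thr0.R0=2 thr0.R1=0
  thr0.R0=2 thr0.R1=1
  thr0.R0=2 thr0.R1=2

missing: thr0.R0=1 thr0.R1=2

outcome vector order: (thr0.R0,thr0.R1)
SC (5): <1 1>; <1 2>; <2 0>; <2 1>; <2 2>
SC∖claimed = {<1 2>}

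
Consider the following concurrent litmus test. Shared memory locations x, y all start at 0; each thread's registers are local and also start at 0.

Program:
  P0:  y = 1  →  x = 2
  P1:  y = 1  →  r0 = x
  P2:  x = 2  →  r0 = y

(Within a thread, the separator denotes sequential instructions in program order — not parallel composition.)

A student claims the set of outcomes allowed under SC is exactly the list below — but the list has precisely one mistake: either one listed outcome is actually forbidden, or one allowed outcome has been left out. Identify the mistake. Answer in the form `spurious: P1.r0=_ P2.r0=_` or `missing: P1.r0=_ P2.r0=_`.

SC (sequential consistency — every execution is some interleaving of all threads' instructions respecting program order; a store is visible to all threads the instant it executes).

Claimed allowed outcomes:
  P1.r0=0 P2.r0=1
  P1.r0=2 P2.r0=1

missing: P1.r0=2 P2.r0=0

outcome vector order: (P1.r0,P2.r0)
under SC → (0,1) (2,0) (2,1)
SC∖claimed = {(2,0)}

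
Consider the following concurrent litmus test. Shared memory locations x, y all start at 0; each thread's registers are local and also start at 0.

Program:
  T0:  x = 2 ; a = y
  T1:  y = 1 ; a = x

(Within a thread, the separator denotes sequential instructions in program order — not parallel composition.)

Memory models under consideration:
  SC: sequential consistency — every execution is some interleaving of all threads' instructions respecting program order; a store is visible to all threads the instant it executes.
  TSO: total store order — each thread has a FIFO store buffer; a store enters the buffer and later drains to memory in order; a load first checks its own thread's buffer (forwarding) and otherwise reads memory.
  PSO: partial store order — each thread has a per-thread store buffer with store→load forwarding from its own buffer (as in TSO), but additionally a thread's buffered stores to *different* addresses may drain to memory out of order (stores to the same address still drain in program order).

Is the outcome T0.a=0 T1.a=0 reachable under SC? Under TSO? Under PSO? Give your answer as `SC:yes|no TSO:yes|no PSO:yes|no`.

outcome vector order: (T0.a,T1.a)
SC: 3 outcomes — {02 10 12}
TSO: 4 outcomes — {00 02 10 12}
PSO: 4 outcomes — {00 02 10 12}
target 00 ∈ {TSO,PSO}

SC:no TSO:yes PSO:yes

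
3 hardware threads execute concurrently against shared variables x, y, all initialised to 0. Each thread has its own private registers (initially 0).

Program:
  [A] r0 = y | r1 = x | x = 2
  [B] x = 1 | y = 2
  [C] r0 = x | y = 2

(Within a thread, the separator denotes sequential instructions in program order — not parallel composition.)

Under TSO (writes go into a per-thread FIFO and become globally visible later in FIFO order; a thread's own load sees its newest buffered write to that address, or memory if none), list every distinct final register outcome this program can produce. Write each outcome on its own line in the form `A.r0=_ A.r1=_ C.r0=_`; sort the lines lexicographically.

outcome vector order: (A.r0,A.r1,C.r0)
|TSO outcomes| = 10

A.r0=0 A.r1=0 C.r0=0
A.r0=0 A.r1=0 C.r0=1
A.r0=0 A.r1=0 C.r0=2
A.r0=0 A.r1=1 C.r0=0
A.r0=0 A.r1=1 C.r0=1
A.r0=0 A.r1=1 C.r0=2
A.r0=2 A.r1=0 C.r0=0
A.r0=2 A.r1=1 C.r0=0
A.r0=2 A.r1=1 C.r0=1
A.r0=2 A.r1=1 C.r0=2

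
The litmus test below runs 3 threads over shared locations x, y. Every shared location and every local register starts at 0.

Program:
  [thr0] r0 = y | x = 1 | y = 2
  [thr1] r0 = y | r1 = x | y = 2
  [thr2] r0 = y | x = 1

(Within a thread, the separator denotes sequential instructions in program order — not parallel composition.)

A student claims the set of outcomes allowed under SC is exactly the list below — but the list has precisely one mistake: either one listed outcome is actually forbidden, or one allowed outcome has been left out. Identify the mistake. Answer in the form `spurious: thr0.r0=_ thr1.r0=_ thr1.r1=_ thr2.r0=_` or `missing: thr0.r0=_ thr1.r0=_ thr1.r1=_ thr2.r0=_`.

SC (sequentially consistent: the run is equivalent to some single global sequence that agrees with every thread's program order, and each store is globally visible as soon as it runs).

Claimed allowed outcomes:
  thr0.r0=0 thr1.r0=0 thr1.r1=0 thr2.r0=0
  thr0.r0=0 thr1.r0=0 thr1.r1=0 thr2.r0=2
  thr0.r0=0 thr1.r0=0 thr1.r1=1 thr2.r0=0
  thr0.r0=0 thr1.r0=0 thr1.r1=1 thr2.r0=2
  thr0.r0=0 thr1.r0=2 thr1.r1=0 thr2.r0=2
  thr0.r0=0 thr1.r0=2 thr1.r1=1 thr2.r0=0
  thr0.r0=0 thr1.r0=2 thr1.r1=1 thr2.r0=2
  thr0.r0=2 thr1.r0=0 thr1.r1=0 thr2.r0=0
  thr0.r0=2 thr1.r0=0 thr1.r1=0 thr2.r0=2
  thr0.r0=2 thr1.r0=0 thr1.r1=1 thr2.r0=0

spurious: thr0.r0=0 thr1.r0=2 thr1.r1=0 thr2.r0=2

outcome vector order: (thr0.r0,thr1.r0,thr1.r1,thr2.r0)
under SC → (0,0,0,0); (0,0,0,2); (0,0,1,0); (0,0,1,2); (0,2,1,0); (0,2,1,2); (2,0,0,0); (2,0,0,2); (2,0,1,0)
claimed∖SC = {(0,2,0,2)}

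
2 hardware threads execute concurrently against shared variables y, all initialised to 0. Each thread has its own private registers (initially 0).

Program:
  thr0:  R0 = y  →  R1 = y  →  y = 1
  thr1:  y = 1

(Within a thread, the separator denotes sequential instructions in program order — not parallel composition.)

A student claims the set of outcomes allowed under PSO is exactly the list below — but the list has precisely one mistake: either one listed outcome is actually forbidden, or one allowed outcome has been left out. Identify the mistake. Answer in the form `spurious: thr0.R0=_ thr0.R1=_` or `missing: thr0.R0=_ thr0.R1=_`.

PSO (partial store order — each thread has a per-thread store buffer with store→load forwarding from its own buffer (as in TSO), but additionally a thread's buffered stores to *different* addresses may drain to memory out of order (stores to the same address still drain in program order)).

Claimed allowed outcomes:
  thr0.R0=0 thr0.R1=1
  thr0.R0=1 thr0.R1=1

missing: thr0.R0=0 thr0.R1=0

outcome vector order: (thr0.R0,thr0.R1)
PSO (3): <0 0>, <0 1>, <1 1>
PSO∖claimed = {<0 0>}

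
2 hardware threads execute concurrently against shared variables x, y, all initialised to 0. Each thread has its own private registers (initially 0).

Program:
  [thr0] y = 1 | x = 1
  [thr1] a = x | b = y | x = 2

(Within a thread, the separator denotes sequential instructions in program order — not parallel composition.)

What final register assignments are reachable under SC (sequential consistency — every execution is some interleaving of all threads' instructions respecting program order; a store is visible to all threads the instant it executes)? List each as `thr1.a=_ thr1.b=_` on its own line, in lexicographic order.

thr1.a=0 thr1.b=0
thr1.a=0 thr1.b=1
thr1.a=1 thr1.b=1

outcome vector order: (thr1.a,thr1.b)
|SC outcomes| = 3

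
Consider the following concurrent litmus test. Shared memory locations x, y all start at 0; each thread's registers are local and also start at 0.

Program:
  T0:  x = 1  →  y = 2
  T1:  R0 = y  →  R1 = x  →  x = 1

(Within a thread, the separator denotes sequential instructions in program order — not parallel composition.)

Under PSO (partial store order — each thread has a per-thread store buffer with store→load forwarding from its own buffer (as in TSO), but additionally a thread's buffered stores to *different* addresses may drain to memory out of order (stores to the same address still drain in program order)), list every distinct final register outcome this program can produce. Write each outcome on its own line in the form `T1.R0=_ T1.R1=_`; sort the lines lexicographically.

T1.R0=0 T1.R1=0
T1.R0=0 T1.R1=1
T1.R0=2 T1.R1=0
T1.R0=2 T1.R1=1

outcome vector order: (T1.R0,T1.R1)
|PSO outcomes| = 4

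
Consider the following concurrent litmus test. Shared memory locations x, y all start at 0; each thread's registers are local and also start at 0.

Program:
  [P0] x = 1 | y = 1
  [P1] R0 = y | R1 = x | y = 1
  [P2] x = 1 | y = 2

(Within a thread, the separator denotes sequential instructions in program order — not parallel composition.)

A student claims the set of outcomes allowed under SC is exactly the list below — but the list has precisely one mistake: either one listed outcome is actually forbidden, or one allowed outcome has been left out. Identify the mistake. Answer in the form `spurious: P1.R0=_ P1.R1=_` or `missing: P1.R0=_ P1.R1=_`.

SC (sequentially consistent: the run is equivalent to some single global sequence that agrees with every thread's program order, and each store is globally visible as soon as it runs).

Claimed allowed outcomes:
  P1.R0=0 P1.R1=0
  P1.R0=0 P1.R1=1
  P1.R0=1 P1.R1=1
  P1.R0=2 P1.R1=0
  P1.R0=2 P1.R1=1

spurious: P1.R0=2 P1.R1=0

outcome vector order: (P1.R0,P1.R1)
under SC → 00 01 11 21
claimed∖SC = {20}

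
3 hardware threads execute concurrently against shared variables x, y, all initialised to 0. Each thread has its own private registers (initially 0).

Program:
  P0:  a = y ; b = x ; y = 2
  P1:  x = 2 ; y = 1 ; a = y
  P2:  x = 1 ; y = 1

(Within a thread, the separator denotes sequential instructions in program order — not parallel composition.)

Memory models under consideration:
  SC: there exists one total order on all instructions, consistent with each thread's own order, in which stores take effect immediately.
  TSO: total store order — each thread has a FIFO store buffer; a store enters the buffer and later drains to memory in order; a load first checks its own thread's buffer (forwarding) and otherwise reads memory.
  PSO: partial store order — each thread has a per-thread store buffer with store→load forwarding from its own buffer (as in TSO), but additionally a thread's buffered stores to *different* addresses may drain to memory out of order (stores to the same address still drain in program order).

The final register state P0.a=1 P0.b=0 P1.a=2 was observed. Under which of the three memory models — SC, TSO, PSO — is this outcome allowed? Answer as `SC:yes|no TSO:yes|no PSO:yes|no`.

SC:no TSO:no PSO:yes

outcome vector order: (P0.a,P0.b,P1.a)
SC: 10 outcomes — {(0,0,1), (0,0,2), (0,1,1), (0,1,2), (0,2,1), (0,2,2), (1,1,1), (1,1,2), (1,2,1), (1,2,2)}
TSO: 10 outcomes — {(0,0,1), (0,0,2), (0,1,1), (0,1,2), (0,2,1), (0,2,2), (1,1,1), (1,1,2), (1,2,1), (1,2,2)}
PSO: 12 outcomes — {(0,0,1), (0,0,2), (0,1,1), (0,1,2), (0,2,1), (0,2,2), (1,0,1), (1,0,2), (1,1,1), (1,1,2), (1,2,1), (1,2,2)}
target (1,0,2) ∈ {PSO}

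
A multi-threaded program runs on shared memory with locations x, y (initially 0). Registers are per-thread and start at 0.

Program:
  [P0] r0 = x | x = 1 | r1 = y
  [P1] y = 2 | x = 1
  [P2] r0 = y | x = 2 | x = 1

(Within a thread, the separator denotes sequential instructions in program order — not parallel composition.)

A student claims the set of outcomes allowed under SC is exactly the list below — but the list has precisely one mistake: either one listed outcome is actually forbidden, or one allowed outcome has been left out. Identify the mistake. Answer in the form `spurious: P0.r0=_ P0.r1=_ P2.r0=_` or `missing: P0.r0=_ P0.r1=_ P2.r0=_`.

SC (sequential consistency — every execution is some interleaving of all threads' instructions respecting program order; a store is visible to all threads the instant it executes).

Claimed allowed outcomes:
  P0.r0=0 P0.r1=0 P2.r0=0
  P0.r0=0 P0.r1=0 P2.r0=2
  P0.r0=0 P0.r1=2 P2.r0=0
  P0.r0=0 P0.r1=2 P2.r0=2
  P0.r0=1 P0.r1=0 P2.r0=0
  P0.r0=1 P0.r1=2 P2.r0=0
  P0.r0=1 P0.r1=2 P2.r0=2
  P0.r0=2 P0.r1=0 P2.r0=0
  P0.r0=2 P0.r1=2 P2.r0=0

outcome vector order: (P0.r0,P0.r1,P2.r0)
SC (10): <0 0 0>, <0 0 2>, <0 2 0>, <0 2 2>, <1 0 0>, <1 2 0>, <1 2 2>, <2 0 0>, <2 2 0>, <2 2 2>
SC∖claimed = {<2 2 2>}

missing: P0.r0=2 P0.r1=2 P2.r0=2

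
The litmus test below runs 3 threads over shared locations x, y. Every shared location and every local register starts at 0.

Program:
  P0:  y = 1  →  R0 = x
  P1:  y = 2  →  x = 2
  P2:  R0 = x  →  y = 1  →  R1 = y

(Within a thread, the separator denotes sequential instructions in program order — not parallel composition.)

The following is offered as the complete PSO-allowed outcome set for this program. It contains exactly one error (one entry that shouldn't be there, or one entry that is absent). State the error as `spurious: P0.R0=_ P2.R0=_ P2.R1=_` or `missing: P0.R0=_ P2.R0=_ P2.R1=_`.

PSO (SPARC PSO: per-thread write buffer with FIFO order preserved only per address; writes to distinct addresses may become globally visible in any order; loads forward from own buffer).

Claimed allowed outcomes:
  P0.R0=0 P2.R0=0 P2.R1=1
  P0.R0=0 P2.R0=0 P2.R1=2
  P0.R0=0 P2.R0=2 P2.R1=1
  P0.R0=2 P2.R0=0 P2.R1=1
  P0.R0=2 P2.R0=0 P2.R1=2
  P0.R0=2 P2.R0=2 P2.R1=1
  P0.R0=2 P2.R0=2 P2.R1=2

outcome vector order: (P0.R0,P2.R0,P2.R1)
PSO (8): 001; 002; 021; 022; 201; 202; 221; 222
PSO∖claimed = {022}

missing: P0.R0=0 P2.R0=2 P2.R1=2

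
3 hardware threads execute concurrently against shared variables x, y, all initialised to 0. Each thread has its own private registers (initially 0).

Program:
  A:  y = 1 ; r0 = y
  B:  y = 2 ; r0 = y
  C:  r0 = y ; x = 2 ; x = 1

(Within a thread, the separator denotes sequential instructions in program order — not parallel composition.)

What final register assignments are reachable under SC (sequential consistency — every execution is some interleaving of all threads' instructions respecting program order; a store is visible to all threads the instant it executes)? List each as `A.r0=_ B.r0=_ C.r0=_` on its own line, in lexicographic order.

outcome vector order: (A.r0,B.r0,C.r0)
|SC outcomes| = 9

A.r0=1 B.r0=1 C.r0=0
A.r0=1 B.r0=1 C.r0=1
A.r0=1 B.r0=1 C.r0=2
A.r0=1 B.r0=2 C.r0=0
A.r0=1 B.r0=2 C.r0=1
A.r0=1 B.r0=2 C.r0=2
A.r0=2 B.r0=2 C.r0=0
A.r0=2 B.r0=2 C.r0=1
A.r0=2 B.r0=2 C.r0=2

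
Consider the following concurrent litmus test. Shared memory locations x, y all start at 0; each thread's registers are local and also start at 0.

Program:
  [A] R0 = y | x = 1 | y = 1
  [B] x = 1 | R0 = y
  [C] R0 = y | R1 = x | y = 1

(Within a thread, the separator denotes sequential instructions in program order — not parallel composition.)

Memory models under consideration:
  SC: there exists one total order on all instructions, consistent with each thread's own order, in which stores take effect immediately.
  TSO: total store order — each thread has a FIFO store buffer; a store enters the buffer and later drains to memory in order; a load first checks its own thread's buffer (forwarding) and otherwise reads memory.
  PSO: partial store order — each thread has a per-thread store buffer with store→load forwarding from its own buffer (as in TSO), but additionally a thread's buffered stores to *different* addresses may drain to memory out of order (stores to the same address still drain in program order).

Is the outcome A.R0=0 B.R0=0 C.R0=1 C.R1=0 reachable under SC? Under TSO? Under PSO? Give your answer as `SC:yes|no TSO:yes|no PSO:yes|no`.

SC:no TSO:no PSO:yes

outcome vector order: (A.R0,B.R0,C.R0,C.R1)
SC (10): 0000, 0001, 0011, 0100, 0101, 0111, 1000, 1001, 1100, 1101
TSO (10): 0000, 0001, 0011, 0100, 0101, 0111, 1000, 1001, 1100, 1101
PSO (12): 0000, 0001, 0010, 0011, 0100, 0101, 0110, 0111, 1000, 1001, 1100, 1101
target 0010 ∈ {PSO}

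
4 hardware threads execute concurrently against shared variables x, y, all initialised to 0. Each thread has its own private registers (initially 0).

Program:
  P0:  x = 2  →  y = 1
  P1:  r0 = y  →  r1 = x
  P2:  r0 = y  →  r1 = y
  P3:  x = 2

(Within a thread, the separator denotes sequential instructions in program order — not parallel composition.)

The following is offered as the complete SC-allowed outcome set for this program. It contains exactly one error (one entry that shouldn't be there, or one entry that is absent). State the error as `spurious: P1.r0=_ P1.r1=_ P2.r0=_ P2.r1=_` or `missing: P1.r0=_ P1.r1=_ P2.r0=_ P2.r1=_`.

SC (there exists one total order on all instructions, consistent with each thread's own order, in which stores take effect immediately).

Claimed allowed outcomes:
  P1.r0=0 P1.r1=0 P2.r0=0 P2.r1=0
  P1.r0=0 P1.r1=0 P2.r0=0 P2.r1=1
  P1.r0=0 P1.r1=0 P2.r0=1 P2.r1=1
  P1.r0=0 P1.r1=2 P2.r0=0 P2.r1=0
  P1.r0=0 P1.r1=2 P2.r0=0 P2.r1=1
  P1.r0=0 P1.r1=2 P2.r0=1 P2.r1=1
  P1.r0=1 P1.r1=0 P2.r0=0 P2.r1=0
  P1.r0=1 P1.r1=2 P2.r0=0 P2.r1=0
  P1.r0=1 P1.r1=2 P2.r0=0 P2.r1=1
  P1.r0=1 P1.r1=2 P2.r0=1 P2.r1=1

outcome vector order: (P1.r0,P1.r1,P2.r0,P2.r1)
SC: 9 outcomes — {0000, 0001, 0011, 0200, 0201, 0211, 1200, 1201, 1211}
claimed∖SC = {1000}

spurious: P1.r0=1 P1.r1=0 P2.r0=0 P2.r1=0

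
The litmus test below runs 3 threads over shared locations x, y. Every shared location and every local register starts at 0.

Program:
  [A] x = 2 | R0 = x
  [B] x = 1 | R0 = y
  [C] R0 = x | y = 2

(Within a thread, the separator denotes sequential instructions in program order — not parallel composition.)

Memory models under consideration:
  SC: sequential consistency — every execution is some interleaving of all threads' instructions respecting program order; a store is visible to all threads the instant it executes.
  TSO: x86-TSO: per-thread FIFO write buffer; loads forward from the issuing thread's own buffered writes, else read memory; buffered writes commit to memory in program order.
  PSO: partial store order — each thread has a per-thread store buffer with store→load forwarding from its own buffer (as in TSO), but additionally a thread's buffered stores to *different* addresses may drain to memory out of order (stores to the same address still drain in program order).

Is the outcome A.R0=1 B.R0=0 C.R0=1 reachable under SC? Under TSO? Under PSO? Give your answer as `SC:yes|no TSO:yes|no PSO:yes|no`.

SC:yes TSO:yes PSO:yes

outcome vector order: (A.R0,B.R0,C.R0)
SC: 12 outcomes — {<1 0 0>, <1 0 1>, <1 0 2>, <1 2 0>, <1 2 1>, <1 2 2>, <2 0 0>, <2 0 1>, <2 0 2>, <2 2 0>, <2 2 1>, <2 2 2>}
TSO: 12 outcomes — {<1 0 0>, <1 0 1>, <1 0 2>, <1 2 0>, <1 2 1>, <1 2 2>, <2 0 0>, <2 0 1>, <2 0 2>, <2 2 0>, <2 2 1>, <2 2 2>}
PSO: 12 outcomes — {<1 0 0>, <1 0 1>, <1 0 2>, <1 2 0>, <1 2 1>, <1 2 2>, <2 0 0>, <2 0 1>, <2 0 2>, <2 2 0>, <2 2 1>, <2 2 2>}
target <1 0 1> ∈ {SC,TSO,PSO}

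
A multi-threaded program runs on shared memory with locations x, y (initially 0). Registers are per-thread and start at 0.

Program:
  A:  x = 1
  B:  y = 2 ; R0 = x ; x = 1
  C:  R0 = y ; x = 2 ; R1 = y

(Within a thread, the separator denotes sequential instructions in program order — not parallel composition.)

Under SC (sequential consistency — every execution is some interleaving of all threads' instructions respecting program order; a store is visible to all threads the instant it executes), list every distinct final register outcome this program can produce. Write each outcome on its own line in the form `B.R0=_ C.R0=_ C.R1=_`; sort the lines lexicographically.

B.R0=0 C.R0=0 C.R1=2
B.R0=0 C.R0=2 C.R1=2
B.R0=1 C.R0=0 C.R1=0
B.R0=1 C.R0=0 C.R1=2
B.R0=1 C.R0=2 C.R1=2
B.R0=2 C.R0=0 C.R1=0
B.R0=2 C.R0=0 C.R1=2
B.R0=2 C.R0=2 C.R1=2

outcome vector order: (B.R0,C.R0,C.R1)
|SC outcomes| = 8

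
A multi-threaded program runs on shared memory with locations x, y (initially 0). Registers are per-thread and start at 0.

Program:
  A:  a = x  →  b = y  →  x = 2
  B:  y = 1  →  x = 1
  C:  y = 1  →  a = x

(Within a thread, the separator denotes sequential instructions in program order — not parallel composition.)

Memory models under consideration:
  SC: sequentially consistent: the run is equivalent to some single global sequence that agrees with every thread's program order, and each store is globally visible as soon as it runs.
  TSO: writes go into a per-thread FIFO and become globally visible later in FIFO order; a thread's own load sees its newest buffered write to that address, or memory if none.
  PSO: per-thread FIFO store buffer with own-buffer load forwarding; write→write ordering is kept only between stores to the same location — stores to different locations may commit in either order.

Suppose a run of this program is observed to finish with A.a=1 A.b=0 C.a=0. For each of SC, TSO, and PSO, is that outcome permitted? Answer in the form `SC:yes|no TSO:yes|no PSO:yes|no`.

SC:no TSO:no PSO:yes

outcome vector order: (A.a,A.b,C.a)
SC: 9 outcomes — {000; 001; 002; 010; 011; 012; 110; 111; 112}
TSO: 9 outcomes — {000; 001; 002; 010; 011; 012; 110; 111; 112}
PSO: 12 outcomes — {000; 001; 002; 010; 011; 012; 100; 101; 102; 110; 111; 112}
target 100 ∈ {PSO}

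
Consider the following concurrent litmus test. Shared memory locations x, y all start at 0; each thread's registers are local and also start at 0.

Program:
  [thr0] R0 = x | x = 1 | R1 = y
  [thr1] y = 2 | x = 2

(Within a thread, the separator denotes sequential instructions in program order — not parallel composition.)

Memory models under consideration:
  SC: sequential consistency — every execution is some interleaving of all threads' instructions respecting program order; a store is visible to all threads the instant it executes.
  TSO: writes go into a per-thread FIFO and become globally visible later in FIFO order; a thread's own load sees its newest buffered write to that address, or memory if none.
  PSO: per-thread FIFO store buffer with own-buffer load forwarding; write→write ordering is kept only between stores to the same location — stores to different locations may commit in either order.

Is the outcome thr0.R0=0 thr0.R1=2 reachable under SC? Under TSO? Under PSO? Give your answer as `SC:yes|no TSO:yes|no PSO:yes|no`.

SC:yes TSO:yes PSO:yes

outcome vector order: (thr0.R0,thr0.R1)
SC (3): 0/0, 0/2, 2/2
TSO (3): 0/0, 0/2, 2/2
PSO (4): 0/0, 0/2, 2/0, 2/2
target 0/2 ∈ {SC,TSO,PSO}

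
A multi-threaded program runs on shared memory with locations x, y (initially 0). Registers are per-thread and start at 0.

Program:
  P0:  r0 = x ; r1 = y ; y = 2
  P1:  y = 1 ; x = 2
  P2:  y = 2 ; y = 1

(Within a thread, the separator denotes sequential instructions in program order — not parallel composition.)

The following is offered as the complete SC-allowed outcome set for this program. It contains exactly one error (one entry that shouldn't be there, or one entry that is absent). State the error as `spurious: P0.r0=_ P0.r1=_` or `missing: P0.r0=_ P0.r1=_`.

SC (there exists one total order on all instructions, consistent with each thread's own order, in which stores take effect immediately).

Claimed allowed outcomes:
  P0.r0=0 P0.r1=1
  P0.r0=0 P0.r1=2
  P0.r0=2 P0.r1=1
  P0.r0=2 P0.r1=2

missing: P0.r0=0 P0.r1=0

outcome vector order: (P0.r0,P0.r1)
under SC → <0 0>; <0 1>; <0 2>; <2 1>; <2 2>
SC∖claimed = {<0 0>}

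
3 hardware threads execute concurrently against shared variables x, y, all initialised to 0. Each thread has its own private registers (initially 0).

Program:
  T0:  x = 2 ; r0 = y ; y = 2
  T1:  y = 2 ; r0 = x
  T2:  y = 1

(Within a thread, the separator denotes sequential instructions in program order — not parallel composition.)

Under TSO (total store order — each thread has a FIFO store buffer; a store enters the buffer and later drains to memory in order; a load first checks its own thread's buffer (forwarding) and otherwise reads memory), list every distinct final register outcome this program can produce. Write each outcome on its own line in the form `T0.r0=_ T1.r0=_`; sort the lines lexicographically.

outcome vector order: (T0.r0,T1.r0)
|TSO outcomes| = 6

T0.r0=0 T1.r0=0
T0.r0=0 T1.r0=2
T0.r0=1 T1.r0=0
T0.r0=1 T1.r0=2
T0.r0=2 T1.r0=0
T0.r0=2 T1.r0=2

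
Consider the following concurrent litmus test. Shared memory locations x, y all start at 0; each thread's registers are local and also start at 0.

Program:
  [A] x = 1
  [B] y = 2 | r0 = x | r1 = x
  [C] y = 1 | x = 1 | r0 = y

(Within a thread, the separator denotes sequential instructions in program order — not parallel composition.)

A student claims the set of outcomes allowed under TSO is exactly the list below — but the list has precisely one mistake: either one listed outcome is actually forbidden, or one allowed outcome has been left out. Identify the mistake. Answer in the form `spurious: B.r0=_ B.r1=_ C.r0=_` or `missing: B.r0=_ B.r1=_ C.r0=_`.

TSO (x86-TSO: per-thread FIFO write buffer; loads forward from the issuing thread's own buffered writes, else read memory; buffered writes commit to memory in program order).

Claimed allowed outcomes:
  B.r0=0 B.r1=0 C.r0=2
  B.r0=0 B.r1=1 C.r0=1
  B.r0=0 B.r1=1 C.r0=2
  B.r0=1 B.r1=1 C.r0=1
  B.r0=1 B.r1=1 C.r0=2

missing: B.r0=0 B.r1=0 C.r0=1

outcome vector order: (B.r0,B.r1,C.r0)
TSO (6): (0,0,1) (0,0,2) (0,1,1) (0,1,2) (1,1,1) (1,1,2)
TSO∖claimed = {(0,0,1)}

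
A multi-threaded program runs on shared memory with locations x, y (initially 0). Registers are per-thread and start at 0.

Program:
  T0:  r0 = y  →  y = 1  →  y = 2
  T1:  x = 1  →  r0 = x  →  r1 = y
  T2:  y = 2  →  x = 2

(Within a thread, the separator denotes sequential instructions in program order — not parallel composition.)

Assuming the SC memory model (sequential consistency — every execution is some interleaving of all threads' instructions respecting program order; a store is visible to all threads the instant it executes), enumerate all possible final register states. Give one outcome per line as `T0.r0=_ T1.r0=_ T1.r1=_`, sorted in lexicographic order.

T0.r0=0 T1.r0=1 T1.r1=0
T0.r0=0 T1.r0=1 T1.r1=1
T0.r0=0 T1.r0=1 T1.r1=2
T0.r0=0 T1.r0=2 T1.r1=1
T0.r0=0 T1.r0=2 T1.r1=2
T0.r0=2 T1.r0=1 T1.r1=0
T0.r0=2 T1.r0=1 T1.r1=1
T0.r0=2 T1.r0=1 T1.r1=2
T0.r0=2 T1.r0=2 T1.r1=1
T0.r0=2 T1.r0=2 T1.r1=2

outcome vector order: (T0.r0,T1.r0,T1.r1)
|SC outcomes| = 10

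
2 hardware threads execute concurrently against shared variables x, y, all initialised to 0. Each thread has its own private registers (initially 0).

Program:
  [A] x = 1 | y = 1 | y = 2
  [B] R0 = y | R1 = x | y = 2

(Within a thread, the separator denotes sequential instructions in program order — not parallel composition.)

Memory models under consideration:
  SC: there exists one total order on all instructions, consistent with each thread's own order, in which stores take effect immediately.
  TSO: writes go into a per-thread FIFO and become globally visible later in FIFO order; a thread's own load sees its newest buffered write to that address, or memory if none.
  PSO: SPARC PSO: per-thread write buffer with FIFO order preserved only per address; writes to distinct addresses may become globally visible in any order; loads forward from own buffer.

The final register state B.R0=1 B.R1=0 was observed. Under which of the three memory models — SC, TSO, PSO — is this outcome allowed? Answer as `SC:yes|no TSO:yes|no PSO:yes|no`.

outcome vector order: (B.R0,B.R1)
under SC → <0 0>; <0 1>; <1 1>; <2 1>
under TSO → <0 0>; <0 1>; <1 1>; <2 1>
under PSO → <0 0>; <0 1>; <1 0>; <1 1>; <2 0>; <2 1>
target <1 0> ∈ {PSO}

SC:no TSO:no PSO:yes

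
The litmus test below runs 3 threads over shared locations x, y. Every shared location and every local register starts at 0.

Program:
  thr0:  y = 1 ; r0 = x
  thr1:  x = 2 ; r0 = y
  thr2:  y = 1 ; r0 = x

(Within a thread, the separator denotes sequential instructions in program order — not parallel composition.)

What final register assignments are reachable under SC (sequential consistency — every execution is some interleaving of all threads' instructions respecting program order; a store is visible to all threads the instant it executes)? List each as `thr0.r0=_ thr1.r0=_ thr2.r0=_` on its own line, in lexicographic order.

thr0.r0=0 thr1.r0=1 thr2.r0=0
thr0.r0=0 thr1.r0=1 thr2.r0=2
thr0.r0=2 thr1.r0=0 thr2.r0=2
thr0.r0=2 thr1.r0=1 thr2.r0=0
thr0.r0=2 thr1.r0=1 thr2.r0=2

outcome vector order: (thr0.r0,thr1.r0,thr2.r0)
|SC outcomes| = 5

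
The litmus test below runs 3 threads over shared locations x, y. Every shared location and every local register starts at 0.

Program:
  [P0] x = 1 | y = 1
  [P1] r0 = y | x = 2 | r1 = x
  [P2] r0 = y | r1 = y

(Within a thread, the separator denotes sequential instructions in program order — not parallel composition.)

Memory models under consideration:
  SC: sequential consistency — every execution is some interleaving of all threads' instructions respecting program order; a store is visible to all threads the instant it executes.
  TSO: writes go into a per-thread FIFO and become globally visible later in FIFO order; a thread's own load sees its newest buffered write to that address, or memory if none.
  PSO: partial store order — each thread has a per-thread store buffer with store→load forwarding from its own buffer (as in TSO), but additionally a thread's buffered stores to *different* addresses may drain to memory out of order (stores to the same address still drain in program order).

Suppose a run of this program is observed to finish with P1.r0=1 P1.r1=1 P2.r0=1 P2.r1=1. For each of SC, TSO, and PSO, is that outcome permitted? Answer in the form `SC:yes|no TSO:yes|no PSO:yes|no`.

SC:no TSO:no PSO:yes

outcome vector order: (P1.r0,P1.r1,P2.r0,P2.r1)
SC: 9 outcomes — {0/1/0/0 0/1/0/1 0/1/1/1 0/2/0/0 0/2/0/1 0/2/1/1 1/2/0/0 1/2/0/1 1/2/1/1}
TSO: 9 outcomes — {0/1/0/0 0/1/0/1 0/1/1/1 0/2/0/0 0/2/0/1 0/2/1/1 1/2/0/0 1/2/0/1 1/2/1/1}
PSO: 12 outcomes — {0/1/0/0 0/1/0/1 0/1/1/1 0/2/0/0 0/2/0/1 0/2/1/1 1/1/0/0 1/1/0/1 1/1/1/1 1/2/0/0 1/2/0/1 1/2/1/1}
target 1/1/1/1 ∈ {PSO}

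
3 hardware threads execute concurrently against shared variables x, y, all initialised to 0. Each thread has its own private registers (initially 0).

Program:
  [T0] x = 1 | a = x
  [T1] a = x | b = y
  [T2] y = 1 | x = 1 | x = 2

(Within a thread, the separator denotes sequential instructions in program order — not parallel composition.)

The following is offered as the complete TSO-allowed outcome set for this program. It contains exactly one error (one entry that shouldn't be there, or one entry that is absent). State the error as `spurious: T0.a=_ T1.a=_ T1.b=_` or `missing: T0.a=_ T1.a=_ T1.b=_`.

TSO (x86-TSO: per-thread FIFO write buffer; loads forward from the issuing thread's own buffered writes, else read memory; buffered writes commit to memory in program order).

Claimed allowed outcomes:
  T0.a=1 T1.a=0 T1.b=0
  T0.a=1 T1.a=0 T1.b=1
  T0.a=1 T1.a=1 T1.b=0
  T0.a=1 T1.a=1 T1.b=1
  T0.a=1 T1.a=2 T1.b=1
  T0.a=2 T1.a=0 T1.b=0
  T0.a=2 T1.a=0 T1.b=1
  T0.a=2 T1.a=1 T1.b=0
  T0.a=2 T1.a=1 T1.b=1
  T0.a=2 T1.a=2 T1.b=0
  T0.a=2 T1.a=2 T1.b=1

spurious: T0.a=2 T1.a=2 T1.b=0

outcome vector order: (T0.a,T1.a,T1.b)
under TSO → 100 101 110 111 121 200 201 210 211 221
claimed∖TSO = {220}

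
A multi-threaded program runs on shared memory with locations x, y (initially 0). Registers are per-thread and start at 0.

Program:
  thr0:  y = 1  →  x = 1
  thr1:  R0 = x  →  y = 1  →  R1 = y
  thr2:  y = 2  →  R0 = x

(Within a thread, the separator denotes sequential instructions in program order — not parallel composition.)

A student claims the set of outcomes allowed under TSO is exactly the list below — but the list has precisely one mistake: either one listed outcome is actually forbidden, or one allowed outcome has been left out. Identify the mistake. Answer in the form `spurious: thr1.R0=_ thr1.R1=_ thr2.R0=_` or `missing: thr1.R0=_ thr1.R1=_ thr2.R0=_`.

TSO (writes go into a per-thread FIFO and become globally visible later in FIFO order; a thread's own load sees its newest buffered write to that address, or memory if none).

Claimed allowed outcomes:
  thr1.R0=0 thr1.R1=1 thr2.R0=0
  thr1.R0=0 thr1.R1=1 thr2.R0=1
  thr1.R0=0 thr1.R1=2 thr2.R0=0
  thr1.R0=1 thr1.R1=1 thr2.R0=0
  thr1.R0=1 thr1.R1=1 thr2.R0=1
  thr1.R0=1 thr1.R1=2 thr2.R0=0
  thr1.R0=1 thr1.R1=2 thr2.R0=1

missing: thr1.R0=0 thr1.R1=2 thr2.R0=1

outcome vector order: (thr1.R0,thr1.R1,thr2.R0)
TSO: 8 outcomes — {(0,1,0) (0,1,1) (0,2,0) (0,2,1) (1,1,0) (1,1,1) (1,2,0) (1,2,1)}
TSO∖claimed = {(0,2,1)}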